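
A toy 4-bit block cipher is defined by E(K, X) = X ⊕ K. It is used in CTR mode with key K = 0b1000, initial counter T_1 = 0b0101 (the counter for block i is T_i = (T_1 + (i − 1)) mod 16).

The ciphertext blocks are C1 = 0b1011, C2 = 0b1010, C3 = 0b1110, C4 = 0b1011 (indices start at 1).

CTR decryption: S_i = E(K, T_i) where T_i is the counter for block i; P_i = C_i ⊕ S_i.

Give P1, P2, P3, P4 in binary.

P1 = 0b0110, P2 = 0b0100, P3 = 0b0001, P4 = 0b1011

P1: T = 0b0101, S = E(K, T) = 0b1101; 0b1011 ⊕ 0b1101 = 0b0110.
P2: T = 0b0110, S = E(K, T) = 0b1110; 0b1010 ⊕ 0b1110 = 0b0100.
P3: T = 0b0111, S = E(K, T) = 0b1111; 0b1110 ⊕ 0b1111 = 0b0001.
P4: T = 0b1000, S = E(K, T) = 0b0000; 0b1011 ⊕ 0b0000 = 0b1011.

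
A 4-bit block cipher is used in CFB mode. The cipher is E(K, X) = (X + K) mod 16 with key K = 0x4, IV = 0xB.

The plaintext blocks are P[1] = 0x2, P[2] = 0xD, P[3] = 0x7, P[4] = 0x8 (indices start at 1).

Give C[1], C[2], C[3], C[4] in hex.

CFB encryption: C_i = P_i ⊕ E(K, C_{i−1}), with C_{0} = IV.
C[1]: E(K, 0xB) = 0xF; 0x2 ⊕ 0xF = 0xD.
C[2]: E(K, 0xD) = 0x1; 0xD ⊕ 0x1 = 0xC.
C[3]: E(K, 0xC) = 0x0; 0x7 ⊕ 0x0 = 0x7.
C[4]: E(K, 0x7) = 0xB; 0x8 ⊕ 0xB = 0x3.

C[1] = 0xD, C[2] = 0xC, C[3] = 0x7, C[4] = 0x3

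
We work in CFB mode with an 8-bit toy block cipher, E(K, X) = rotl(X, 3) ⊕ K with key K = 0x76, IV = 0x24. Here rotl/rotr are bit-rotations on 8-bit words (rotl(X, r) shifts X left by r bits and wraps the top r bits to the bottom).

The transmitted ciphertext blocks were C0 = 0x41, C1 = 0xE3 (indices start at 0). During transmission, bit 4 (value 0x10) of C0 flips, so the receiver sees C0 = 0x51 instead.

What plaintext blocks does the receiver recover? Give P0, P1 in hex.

CFB decryption: P_i = C_i ⊕ E(K, C_{i−1}), with C_{−1} = IV.
Only C0 changed, to 0x51. In CFB, a change in C_i flips the same bit in P_i and garbles P_{i+1}. Decrypting the received ciphertext:
P0: E(K, 0x24) = 0x57; 0x51 ⊕ 0x57 = 0x06.
P1: E(K, 0x51) = 0xFC; 0xE3 ⊕ 0xFC = 0x1F.
Blocks that differ from the original plaintext: P0, P1.

P0 = 0x06, P1 = 0x1F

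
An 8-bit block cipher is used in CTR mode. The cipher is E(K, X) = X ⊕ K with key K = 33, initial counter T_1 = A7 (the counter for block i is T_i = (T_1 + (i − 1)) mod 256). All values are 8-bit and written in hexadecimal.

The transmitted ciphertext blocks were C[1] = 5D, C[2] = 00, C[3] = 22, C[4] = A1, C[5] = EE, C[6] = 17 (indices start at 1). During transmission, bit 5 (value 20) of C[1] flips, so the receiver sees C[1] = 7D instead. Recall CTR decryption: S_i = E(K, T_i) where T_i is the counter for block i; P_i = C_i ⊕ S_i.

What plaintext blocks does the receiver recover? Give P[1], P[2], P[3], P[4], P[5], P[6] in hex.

Only C[1] changed, to 7D. In CTR, a change in C_i flips the same bit in P_i only; the keystream is unaffected. Decrypting the received ciphertext:
P[1]: T = A7, S = E(K, T) = 94; 7D ⊕ 94 = E9.
P[2]: T = A8, S = E(K, T) = 9B; 00 ⊕ 9B = 9B.
P[3]: T = A9, S = E(K, T) = 9A; 22 ⊕ 9A = B8.
P[4]: T = AA, S = E(K, T) = 99; A1 ⊕ 99 = 38.
P[5]: T = AB, S = E(K, T) = 98; EE ⊕ 98 = 76.
P[6]: T = AC, S = E(K, T) = 9F; 17 ⊕ 9F = 88.
Blocks that differ from the original plaintext: P[1].

P[1] = E9, P[2] = 9B, P[3] = B8, P[4] = 38, P[5] = 76, P[6] = 88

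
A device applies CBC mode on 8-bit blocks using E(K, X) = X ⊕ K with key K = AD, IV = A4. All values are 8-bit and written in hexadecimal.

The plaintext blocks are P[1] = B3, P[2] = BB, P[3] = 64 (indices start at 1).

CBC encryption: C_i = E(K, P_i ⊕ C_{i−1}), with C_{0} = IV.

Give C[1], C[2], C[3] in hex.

C[1]: P[1] ⊕ A4 = 17; E(K, 17) = BA.
C[2]: P[2] ⊕ BA = 01; E(K, 01) = AC.
C[3]: P[3] ⊕ AC = C8; E(K, C8) = 65.

C[1] = BA, C[2] = AC, C[3] = 65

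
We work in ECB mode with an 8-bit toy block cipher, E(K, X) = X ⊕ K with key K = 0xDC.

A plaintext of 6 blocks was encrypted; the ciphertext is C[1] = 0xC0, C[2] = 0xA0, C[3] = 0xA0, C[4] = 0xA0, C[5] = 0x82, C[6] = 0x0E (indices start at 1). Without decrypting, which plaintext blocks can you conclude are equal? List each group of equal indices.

P[2] = P[3] = P[4]

ECB encrypts each block independently with the same key, so equal ciphertext blocks imply equal plaintext blocks.
C[2] = C[3] = C[4] = 0xA0, so P[2] = P[3] = P[4].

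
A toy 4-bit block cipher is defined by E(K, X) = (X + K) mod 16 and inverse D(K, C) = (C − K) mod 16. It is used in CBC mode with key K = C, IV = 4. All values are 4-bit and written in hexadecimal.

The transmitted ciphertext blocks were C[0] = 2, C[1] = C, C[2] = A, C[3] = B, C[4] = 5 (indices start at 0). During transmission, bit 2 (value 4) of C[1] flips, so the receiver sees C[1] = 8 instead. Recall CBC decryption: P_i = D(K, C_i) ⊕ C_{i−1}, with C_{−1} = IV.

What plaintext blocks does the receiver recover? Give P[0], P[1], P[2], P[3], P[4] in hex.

Only C[1] changed, to 8. In CBC, a change in C_i garbles P_i and flips the same bit in P_{i+1}. Decrypting the received ciphertext:
P[0]: D(K, 2) = 6; 6 ⊕ 4 = 2.
P[1]: D(K, 8) = C; C ⊕ 2 = E.
P[2]: D(K, A) = E; E ⊕ 8 = 6.
P[3]: D(K, B) = F; F ⊕ A = 5.
P[4]: D(K, 5) = 9; 9 ⊕ B = 2.
Blocks that differ from the original plaintext: P[1], P[2].

P[0] = 2, P[1] = E, P[2] = 6, P[3] = 5, P[4] = 2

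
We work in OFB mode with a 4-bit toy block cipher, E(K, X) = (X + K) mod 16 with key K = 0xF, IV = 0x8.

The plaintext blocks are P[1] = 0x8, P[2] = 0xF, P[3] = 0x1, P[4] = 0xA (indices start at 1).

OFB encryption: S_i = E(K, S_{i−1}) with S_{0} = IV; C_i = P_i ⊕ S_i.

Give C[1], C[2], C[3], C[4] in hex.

C[1] = 0xF, C[2] = 0x9, C[3] = 0x4, C[4] = 0xE

C[1]: S = E(K, 0x8) = 0x7; 0x8 ⊕ 0x7 = 0xF.
C[2]: S = E(K, 0x7) = 0x6; 0xF ⊕ 0x6 = 0x9.
C[3]: S = E(K, 0x6) = 0x5; 0x1 ⊕ 0x5 = 0x4.
C[4]: S = E(K, 0x5) = 0x4; 0xA ⊕ 0x4 = 0xE.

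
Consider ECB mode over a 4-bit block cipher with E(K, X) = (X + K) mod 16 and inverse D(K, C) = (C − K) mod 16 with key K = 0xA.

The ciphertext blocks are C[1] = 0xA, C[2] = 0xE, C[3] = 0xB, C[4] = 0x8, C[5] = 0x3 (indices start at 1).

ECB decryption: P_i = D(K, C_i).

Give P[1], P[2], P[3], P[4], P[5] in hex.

P[1]: D(K, 0xA) = 0x0.
P[2]: D(K, 0xE) = 0x4.
P[3]: D(K, 0xB) = 0x1.
P[4]: D(K, 0x8) = 0xE.
P[5]: D(K, 0x3) = 0x9.

P[1] = 0x0, P[2] = 0x4, P[3] = 0x1, P[4] = 0xE, P[5] = 0x9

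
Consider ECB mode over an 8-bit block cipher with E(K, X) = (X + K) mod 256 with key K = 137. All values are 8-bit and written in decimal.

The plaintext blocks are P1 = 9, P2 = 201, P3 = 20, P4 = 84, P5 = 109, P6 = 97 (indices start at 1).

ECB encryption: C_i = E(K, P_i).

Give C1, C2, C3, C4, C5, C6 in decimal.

C1 = 146, C2 = 82, C3 = 157, C4 = 221, C5 = 246, C6 = 234

C1: E(K, 9) = 146.
C2: E(K, 201) = 82.
C3: E(K, 20) = 157.
C4: E(K, 84) = 221.
C5: E(K, 109) = 246.
C6: E(K, 97) = 234.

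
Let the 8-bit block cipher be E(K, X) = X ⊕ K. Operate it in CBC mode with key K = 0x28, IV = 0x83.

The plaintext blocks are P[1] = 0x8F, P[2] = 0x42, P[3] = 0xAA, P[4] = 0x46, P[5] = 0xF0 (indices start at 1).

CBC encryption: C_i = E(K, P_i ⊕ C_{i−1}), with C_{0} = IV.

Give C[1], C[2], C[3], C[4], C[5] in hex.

C[1]: P[1] ⊕ 0x83 = 0x0C; E(K, 0x0C) = 0x24.
C[2]: P[2] ⊕ 0x24 = 0x66; E(K, 0x66) = 0x4E.
C[3]: P[3] ⊕ 0x4E = 0xE4; E(K, 0xE4) = 0xCC.
C[4]: P[4] ⊕ 0xCC = 0x8A; E(K, 0x8A) = 0xA2.
C[5]: P[5] ⊕ 0xA2 = 0x52; E(K, 0x52) = 0x7A.

C[1] = 0x24, C[2] = 0x4E, C[3] = 0xCC, C[4] = 0xA2, C[5] = 0x7A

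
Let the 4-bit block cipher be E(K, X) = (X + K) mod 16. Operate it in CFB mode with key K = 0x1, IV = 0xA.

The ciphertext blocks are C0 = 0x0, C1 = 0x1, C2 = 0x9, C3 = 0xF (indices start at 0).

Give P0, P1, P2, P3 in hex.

CFB decryption: P_i = C_i ⊕ E(K, C_{i−1}), with C_{−1} = IV.
P0: E(K, 0xA) = 0xB; 0x0 ⊕ 0xB = 0xB.
P1: E(K, 0x0) = 0x1; 0x1 ⊕ 0x1 = 0x0.
P2: E(K, 0x1) = 0x2; 0x9 ⊕ 0x2 = 0xB.
P3: E(K, 0x9) = 0xA; 0xF ⊕ 0xA = 0x5.

P0 = 0xB, P1 = 0x0, P2 = 0xB, P3 = 0x5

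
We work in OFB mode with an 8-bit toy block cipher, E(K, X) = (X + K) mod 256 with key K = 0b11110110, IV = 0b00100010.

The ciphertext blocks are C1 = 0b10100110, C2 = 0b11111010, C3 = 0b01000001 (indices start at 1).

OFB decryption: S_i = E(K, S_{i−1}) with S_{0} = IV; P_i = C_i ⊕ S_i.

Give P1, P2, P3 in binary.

P1: S = E(K, 0b00100010) = 0b00011000; 0b10100110 ⊕ 0b00011000 = 0b10111110.
P2: S = E(K, 0b00011000) = 0b00001110; 0b11111010 ⊕ 0b00001110 = 0b11110100.
P3: S = E(K, 0b00001110) = 0b00000100; 0b01000001 ⊕ 0b00000100 = 0b01000101.

P1 = 0b10111110, P2 = 0b11110100, P3 = 0b01000101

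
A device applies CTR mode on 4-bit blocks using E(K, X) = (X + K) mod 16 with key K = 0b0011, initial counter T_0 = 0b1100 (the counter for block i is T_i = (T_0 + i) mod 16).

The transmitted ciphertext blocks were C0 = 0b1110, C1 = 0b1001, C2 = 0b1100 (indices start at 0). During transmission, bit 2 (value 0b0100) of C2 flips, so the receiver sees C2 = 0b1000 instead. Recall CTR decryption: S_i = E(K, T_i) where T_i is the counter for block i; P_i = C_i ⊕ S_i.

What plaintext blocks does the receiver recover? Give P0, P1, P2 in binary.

P0 = 0b0001, P1 = 0b1001, P2 = 0b1001

Only C2 changed, to 0b1000. In CTR, a change in C_i flips the same bit in P_i only; the keystream is unaffected. Decrypting the received ciphertext:
P0: T = 0b1100, S = E(K, T) = 0b1111; 0b1110 ⊕ 0b1111 = 0b0001.
P1: T = 0b1101, S = E(K, T) = 0b0000; 0b1001 ⊕ 0b0000 = 0b1001.
P2: T = 0b1110, S = E(K, T) = 0b0001; 0b1000 ⊕ 0b0001 = 0b1001.
Blocks that differ from the original plaintext: P2.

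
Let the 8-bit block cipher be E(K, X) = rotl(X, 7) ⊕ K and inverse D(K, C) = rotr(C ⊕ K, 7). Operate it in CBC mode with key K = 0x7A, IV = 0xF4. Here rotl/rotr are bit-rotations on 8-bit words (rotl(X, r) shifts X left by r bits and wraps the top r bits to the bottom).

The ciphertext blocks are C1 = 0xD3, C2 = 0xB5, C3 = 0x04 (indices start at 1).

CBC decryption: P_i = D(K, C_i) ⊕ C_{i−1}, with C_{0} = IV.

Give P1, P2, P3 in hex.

P1 = 0xA7, P2 = 0x4C, P3 = 0x49

P1: D(K, 0xD3) = 0x53; 0x53 ⊕ 0xF4 = 0xA7.
P2: D(K, 0xB5) = 0x9F; 0x9F ⊕ 0xD3 = 0x4C.
P3: D(K, 0x04) = 0xFC; 0xFC ⊕ 0xB5 = 0x49.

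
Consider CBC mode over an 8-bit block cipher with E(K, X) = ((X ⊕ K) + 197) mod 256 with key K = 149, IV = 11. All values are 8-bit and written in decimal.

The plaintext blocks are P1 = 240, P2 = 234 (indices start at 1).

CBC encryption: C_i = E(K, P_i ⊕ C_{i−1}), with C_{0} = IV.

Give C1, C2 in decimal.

C1: P1 ⊕ 11 = 251; E(K, 251) = 51.
C2: P2 ⊕ 51 = 217; E(K, 217) = 17.

C1 = 51, C2 = 17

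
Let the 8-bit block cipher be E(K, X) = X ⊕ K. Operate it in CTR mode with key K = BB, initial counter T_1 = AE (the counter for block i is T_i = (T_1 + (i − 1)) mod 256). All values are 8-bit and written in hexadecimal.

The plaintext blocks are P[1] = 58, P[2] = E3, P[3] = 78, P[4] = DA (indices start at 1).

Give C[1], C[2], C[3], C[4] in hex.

C[1] = 4D, C[2] = F7, C[3] = 73, C[4] = D0

CTR encryption: S_i = E(K, T_i) where T_i is the counter for block i; C_i = P_i ⊕ S_i.
C[1]: T = AE, S = E(K, T) = 15; 58 ⊕ 15 = 4D.
C[2]: T = AF, S = E(K, T) = 14; E3 ⊕ 14 = F7.
C[3]: T = B0, S = E(K, T) = 0B; 78 ⊕ 0B = 73.
C[4]: T = B1, S = E(K, T) = 0A; DA ⊕ 0A = D0.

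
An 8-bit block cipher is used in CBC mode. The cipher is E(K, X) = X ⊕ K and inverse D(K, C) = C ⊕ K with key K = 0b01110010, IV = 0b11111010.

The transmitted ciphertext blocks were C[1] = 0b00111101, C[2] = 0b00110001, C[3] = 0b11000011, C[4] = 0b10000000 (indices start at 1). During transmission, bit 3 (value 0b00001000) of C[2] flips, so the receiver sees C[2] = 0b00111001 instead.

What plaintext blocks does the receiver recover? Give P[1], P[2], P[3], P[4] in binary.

CBC decryption: P_i = D(K, C_i) ⊕ C_{i−1}, with C_{0} = IV.
Only C[2] changed, to 0b00111001. In CBC, a change in C_i garbles P_i and flips the same bit in P_{i+1}. Decrypting the received ciphertext:
P[1]: D(K, 0b00111101) = 0b01001111; 0b01001111 ⊕ 0b11111010 = 0b10110101.
P[2]: D(K, 0b00111001) = 0b01001011; 0b01001011 ⊕ 0b00111101 = 0b01110110.
P[3]: D(K, 0b11000011) = 0b10110001; 0b10110001 ⊕ 0b00111001 = 0b10001000.
P[4]: D(K, 0b10000000) = 0b11110010; 0b11110010 ⊕ 0b11000011 = 0b00110001.
Blocks that differ from the original plaintext: P[2], P[3].

P[1] = 0b10110101, P[2] = 0b01110110, P[3] = 0b10001000, P[4] = 0b00110001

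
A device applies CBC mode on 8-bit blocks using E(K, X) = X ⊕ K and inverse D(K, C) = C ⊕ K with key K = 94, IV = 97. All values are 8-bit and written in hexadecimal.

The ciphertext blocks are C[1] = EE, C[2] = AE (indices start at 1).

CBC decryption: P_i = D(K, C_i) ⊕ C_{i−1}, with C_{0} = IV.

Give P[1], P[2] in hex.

P[1] = ED, P[2] = D4

P[1]: D(K, EE) = 7A; 7A ⊕ 97 = ED.
P[2]: D(K, AE) = 3A; 3A ⊕ EE = D4.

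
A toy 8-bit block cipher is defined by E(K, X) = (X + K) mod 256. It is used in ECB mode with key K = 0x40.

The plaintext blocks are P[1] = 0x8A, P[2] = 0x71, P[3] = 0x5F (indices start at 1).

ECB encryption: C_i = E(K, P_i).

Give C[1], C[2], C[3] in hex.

C[1]: E(K, 0x8A) = 0xCA.
C[2]: E(K, 0x71) = 0xB1.
C[3]: E(K, 0x5F) = 0x9F.

C[1] = 0xCA, C[2] = 0xB1, C[3] = 0x9F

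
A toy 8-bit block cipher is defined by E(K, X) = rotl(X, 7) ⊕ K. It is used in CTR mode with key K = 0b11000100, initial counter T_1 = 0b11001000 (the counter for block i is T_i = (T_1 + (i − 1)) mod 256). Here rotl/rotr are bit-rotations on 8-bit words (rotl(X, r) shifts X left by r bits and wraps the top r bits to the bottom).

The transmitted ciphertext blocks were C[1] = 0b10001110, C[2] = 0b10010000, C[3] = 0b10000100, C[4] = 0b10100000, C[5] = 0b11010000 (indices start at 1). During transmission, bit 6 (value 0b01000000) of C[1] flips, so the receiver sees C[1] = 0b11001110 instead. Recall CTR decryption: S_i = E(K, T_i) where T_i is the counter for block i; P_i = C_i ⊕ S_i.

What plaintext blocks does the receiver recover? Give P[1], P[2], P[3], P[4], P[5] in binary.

P[1] = 0b01101110, P[2] = 0b10110000, P[3] = 0b00100101, P[4] = 0b10000001, P[5] = 0b01110010

Only C[1] changed, to 0b11001110. In CTR, a change in C_i flips the same bit in P_i only; the keystream is unaffected. Decrypting the received ciphertext:
P[1]: T = 0b11001000, S = E(K, T) = 0b10100000; 0b11001110 ⊕ 0b10100000 = 0b01101110.
P[2]: T = 0b11001001, S = E(K, T) = 0b00100000; 0b10010000 ⊕ 0b00100000 = 0b10110000.
P[3]: T = 0b11001010, S = E(K, T) = 0b10100001; 0b10000100 ⊕ 0b10100001 = 0b00100101.
P[4]: T = 0b11001011, S = E(K, T) = 0b00100001; 0b10100000 ⊕ 0b00100001 = 0b10000001.
P[5]: T = 0b11001100, S = E(K, T) = 0b10100010; 0b11010000 ⊕ 0b10100010 = 0b01110010.
Blocks that differ from the original plaintext: P[1].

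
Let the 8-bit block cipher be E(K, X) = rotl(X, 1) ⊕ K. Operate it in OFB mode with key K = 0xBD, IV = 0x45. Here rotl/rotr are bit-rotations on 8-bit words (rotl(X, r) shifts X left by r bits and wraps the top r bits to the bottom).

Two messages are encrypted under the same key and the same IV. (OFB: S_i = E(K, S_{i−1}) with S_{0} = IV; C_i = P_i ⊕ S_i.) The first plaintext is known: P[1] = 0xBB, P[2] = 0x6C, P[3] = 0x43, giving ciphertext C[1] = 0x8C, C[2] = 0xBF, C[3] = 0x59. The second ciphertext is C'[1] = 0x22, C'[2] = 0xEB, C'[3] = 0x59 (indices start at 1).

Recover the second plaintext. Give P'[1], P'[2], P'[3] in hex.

In OFB with a reused IV, both messages share the same keystream S_i, so C_i ⊕ C'_i = P_i ⊕ P'_i and thus P'_i = P_i ⊕ C_i ⊕ C'_i.
P'[1]: 0xBB ⊕ 0x8C ⊕ 0x22 = 0x15.
P'[2]: 0x6C ⊕ 0xBF ⊕ 0xEB = 0x38.
P'[3]: 0x43 ⊕ 0x59 ⊕ 0x59 = 0x43.

P'[1] = 0x15, P'[2] = 0x38, P'[3] = 0x43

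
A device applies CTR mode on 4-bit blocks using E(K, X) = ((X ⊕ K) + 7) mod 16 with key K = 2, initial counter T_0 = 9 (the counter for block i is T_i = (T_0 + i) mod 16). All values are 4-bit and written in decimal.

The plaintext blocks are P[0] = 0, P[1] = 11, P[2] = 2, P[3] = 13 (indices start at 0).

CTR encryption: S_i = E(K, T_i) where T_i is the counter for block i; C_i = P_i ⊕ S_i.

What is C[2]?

C[2] = 2

C[0]: T = 9, S = E(K, T) = 2; 0 ⊕ 2 = 2.
C[1]: T = 10, S = E(K, T) = 15; 11 ⊕ 15 = 4.
C[2]: T = 11, S = E(K, T) = 0; 2 ⊕ 0 = 2.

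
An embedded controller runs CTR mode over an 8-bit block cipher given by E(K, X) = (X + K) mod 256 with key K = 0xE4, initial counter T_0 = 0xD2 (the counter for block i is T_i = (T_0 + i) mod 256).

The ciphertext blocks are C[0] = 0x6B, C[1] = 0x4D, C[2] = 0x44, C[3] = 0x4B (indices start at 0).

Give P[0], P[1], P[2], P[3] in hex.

P[0] = 0xDD, P[1] = 0xFA, P[2] = 0xFC, P[3] = 0xF2

CTR decryption: S_i = E(K, T_i) where T_i is the counter for block i; P_i = C_i ⊕ S_i.
P[0]: T = 0xD2, S = E(K, T) = 0xB6; 0x6B ⊕ 0xB6 = 0xDD.
P[1]: T = 0xD3, S = E(K, T) = 0xB7; 0x4D ⊕ 0xB7 = 0xFA.
P[2]: T = 0xD4, S = E(K, T) = 0xB8; 0x44 ⊕ 0xB8 = 0xFC.
P[3]: T = 0xD5, S = E(K, T) = 0xB9; 0x4B ⊕ 0xB9 = 0xF2.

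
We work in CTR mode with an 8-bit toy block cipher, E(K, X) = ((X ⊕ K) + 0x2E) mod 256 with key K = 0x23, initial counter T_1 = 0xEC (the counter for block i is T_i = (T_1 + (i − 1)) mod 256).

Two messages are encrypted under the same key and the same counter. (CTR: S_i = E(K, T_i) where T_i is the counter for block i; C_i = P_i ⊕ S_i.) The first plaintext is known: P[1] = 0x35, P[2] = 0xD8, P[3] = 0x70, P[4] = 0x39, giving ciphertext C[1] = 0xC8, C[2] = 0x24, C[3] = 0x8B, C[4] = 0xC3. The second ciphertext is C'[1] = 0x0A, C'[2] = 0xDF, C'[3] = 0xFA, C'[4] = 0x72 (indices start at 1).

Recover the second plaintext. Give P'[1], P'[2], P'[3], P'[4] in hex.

P'[1] = 0xF7, P'[2] = 0x23, P'[3] = 0x01, P'[4] = 0x88

In CTR with a reused counter, both messages share the same keystream S_i, so C_i ⊕ C'_i = P_i ⊕ P'_i and thus P'_i = P_i ⊕ C_i ⊕ C'_i.
P'[1]: 0x35 ⊕ 0xC8 ⊕ 0x0A = 0xF7.
P'[2]: 0xD8 ⊕ 0x24 ⊕ 0xDF = 0x23.
P'[3]: 0x70 ⊕ 0x8B ⊕ 0xFA = 0x01.
P'[4]: 0x39 ⊕ 0xC3 ⊕ 0x72 = 0x88.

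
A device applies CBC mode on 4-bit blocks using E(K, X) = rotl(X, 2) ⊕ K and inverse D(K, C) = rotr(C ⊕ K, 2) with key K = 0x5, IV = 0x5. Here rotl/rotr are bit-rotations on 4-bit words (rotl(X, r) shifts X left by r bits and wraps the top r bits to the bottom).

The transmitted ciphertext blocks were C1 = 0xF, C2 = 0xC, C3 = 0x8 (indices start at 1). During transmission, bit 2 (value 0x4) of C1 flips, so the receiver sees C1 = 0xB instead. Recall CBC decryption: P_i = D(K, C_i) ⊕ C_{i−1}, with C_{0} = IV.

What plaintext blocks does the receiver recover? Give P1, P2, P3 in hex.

P1 = 0xE, P2 = 0xD, P3 = 0xB

Only C1 changed, to 0xB. In CBC, a change in C_i garbles P_i and flips the same bit in P_{i+1}. Decrypting the received ciphertext:
P1: D(K, 0xB) = 0xB; 0xB ⊕ 0x5 = 0xE.
P2: D(K, 0xC) = 0x6; 0x6 ⊕ 0xB = 0xD.
P3: D(K, 0x8) = 0x7; 0x7 ⊕ 0xC = 0xB.
Blocks that differ from the original plaintext: P1, P2.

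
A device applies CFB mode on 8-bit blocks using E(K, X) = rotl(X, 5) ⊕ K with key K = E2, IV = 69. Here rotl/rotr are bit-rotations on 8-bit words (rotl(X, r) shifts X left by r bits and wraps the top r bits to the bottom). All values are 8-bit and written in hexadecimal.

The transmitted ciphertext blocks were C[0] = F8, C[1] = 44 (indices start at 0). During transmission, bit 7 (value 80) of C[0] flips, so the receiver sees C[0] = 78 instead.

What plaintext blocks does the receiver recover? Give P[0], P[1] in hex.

P[0] = B7, P[1] = A9

CFB decryption: P_i = C_i ⊕ E(K, C_{i−1}), with C_{−1} = IV.
Only C[0] changed, to 78. In CFB, a change in C_i flips the same bit in P_i and garbles P_{i+1}. Decrypting the received ciphertext:
P[0]: E(K, 69) = CF; 78 ⊕ CF = B7.
P[1]: E(K, 78) = ED; 44 ⊕ ED = A9.
Blocks that differ from the original plaintext: P[0], P[1].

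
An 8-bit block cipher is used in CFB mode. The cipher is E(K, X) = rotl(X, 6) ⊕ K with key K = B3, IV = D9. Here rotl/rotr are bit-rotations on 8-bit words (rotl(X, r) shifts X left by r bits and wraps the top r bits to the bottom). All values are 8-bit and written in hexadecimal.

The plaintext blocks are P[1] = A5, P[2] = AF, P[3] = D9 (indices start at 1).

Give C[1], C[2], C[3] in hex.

C[1] = 60, C[2] = 04, C[3] = 6B

CFB encryption: C_i = P_i ⊕ E(K, C_{i−1}), with C_{0} = IV.
C[1]: E(K, D9) = C5; A5 ⊕ C5 = 60.
C[2]: E(K, 60) = AB; AF ⊕ AB = 04.
C[3]: E(K, 04) = B2; D9 ⊕ B2 = 6B.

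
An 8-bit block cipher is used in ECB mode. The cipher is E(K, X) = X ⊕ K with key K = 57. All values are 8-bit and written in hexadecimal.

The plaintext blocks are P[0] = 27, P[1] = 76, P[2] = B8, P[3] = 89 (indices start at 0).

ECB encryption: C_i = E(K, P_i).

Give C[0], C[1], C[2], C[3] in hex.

C[0]: E(K, 27) = 70.
C[1]: E(K, 76) = 21.
C[2]: E(K, B8) = EF.
C[3]: E(K, 89) = DE.

C[0] = 70, C[1] = 21, C[2] = EF, C[3] = DE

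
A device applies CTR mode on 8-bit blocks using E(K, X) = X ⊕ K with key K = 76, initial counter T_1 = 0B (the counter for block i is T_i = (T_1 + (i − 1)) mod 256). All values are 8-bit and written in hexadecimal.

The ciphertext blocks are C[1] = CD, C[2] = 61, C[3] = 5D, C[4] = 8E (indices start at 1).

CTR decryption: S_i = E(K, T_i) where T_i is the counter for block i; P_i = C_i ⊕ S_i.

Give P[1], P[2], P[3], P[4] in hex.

P[1]: T = 0B, S = E(K, T) = 7D; CD ⊕ 7D = B0.
P[2]: T = 0C, S = E(K, T) = 7A; 61 ⊕ 7A = 1B.
P[3]: T = 0D, S = E(K, T) = 7B; 5D ⊕ 7B = 26.
P[4]: T = 0E, S = E(K, T) = 78; 8E ⊕ 78 = F6.

P[1] = B0, P[2] = 1B, P[3] = 26, P[4] = F6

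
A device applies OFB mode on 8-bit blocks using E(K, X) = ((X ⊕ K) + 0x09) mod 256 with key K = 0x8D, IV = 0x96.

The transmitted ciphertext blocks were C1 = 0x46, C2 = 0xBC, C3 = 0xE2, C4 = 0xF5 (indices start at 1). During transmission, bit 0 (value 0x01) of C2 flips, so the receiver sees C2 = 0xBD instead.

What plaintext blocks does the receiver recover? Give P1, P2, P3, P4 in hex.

P1 = 0x62, P2 = 0x0F, P3 = 0xAA, P4 = 0x3B

OFB decryption: S_i = E(K, S_{i−1}) with S_{0} = IV; P_i = C_i ⊕ S_i.
Only C2 changed, to 0xBD. In OFB, a change in C_i flips the same bit in P_i only; the keystream is unaffected. Decrypting the received ciphertext:
P1: S = E(K, 0x96) = 0x24; 0x46 ⊕ 0x24 = 0x62.
P2: S = E(K, 0x24) = 0xB2; 0xBD ⊕ 0xB2 = 0x0F.
P3: S = E(K, 0xB2) = 0x48; 0xE2 ⊕ 0x48 = 0xAA.
P4: S = E(K, 0x48) = 0xCE; 0xF5 ⊕ 0xCE = 0x3B.
Blocks that differ from the original plaintext: P2.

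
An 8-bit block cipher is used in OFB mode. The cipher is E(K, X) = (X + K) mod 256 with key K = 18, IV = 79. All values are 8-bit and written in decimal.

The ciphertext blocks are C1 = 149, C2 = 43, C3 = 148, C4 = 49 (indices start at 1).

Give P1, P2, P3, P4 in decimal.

P1 = 244, P2 = 88, P3 = 17, P4 = 166

OFB decryption: S_i = E(K, S_{i−1}) with S_{0} = IV; P_i = C_i ⊕ S_i.
P1: S = E(K, 79) = 97; 149 ⊕ 97 = 244.
P2: S = E(K, 97) = 115; 43 ⊕ 115 = 88.
P3: S = E(K, 115) = 133; 148 ⊕ 133 = 17.
P4: S = E(K, 133) = 151; 49 ⊕ 151 = 166.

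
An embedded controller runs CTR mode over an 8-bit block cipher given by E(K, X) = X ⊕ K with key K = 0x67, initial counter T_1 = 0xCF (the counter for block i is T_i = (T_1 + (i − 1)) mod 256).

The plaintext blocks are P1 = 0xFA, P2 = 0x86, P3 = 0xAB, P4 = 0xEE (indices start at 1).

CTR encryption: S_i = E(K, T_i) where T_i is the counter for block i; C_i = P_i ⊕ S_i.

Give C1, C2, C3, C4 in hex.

C1: T = 0xCF, S = E(K, T) = 0xA8; 0xFA ⊕ 0xA8 = 0x52.
C2: T = 0xD0, S = E(K, T) = 0xB7; 0x86 ⊕ 0xB7 = 0x31.
C3: T = 0xD1, S = E(K, T) = 0xB6; 0xAB ⊕ 0xB6 = 0x1D.
C4: T = 0xD2, S = E(K, T) = 0xB5; 0xEE ⊕ 0xB5 = 0x5B.

C1 = 0x52, C2 = 0x31, C3 = 0x1D, C4 = 0x5B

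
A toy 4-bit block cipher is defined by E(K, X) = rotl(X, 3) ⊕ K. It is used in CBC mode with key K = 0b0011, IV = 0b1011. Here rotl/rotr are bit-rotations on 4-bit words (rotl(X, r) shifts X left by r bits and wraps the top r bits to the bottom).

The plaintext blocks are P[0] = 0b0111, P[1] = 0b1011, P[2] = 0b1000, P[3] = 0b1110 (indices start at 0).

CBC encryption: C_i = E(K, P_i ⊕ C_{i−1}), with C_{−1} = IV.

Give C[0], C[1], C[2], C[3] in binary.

C[0]: P[0] ⊕ 0b1011 = 0b1100; E(K, 0b1100) = 0b0101.
C[1]: P[1] ⊕ 0b0101 = 0b1110; E(K, 0b1110) = 0b0100.
C[2]: P[2] ⊕ 0b0100 = 0b1100; E(K, 0b1100) = 0b0101.
C[3]: P[3] ⊕ 0b0101 = 0b1011; E(K, 0b1011) = 0b1110.

C[0] = 0b0101, C[1] = 0b0100, C[2] = 0b0101, C[3] = 0b1110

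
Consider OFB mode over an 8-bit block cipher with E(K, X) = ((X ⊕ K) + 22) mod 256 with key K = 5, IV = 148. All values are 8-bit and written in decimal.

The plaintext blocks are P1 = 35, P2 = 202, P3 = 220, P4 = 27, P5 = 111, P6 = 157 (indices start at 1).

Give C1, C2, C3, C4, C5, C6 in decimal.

C1 = 132, C2 = 114, C3 = 15, C4 = 247, C5 = 144, C6 = 141

OFB encryption: S_i = E(K, S_{i−1}) with S_{0} = IV; C_i = P_i ⊕ S_i.
C1: S = E(K, 148) = 167; 35 ⊕ 167 = 132.
C2: S = E(K, 167) = 184; 202 ⊕ 184 = 114.
C3: S = E(K, 184) = 211; 220 ⊕ 211 = 15.
C4: S = E(K, 211) = 236; 27 ⊕ 236 = 247.
C5: S = E(K, 236) = 255; 111 ⊕ 255 = 144.
C6: S = E(K, 255) = 16; 157 ⊕ 16 = 141.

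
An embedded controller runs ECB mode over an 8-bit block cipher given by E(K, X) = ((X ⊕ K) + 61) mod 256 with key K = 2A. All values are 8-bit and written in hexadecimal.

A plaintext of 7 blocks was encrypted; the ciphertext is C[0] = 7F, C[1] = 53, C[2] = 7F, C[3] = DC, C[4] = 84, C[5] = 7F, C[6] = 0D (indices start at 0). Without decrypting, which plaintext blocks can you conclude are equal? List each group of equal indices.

ECB encrypts each block independently with the same key, so equal ciphertext blocks imply equal plaintext blocks.
C[0] = C[2] = C[5] = 7F, so P[0] = P[2] = P[5].

P[0] = P[2] = P[5]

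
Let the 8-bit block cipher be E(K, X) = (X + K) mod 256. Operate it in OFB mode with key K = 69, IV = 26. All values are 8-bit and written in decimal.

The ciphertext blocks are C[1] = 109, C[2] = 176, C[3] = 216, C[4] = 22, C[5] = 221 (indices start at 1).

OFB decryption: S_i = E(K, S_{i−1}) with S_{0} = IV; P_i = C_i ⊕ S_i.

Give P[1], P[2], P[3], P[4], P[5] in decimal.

P[1]: S = E(K, 26) = 95; 109 ⊕ 95 = 50.
P[2]: S = E(K, 95) = 164; 176 ⊕ 164 = 20.
P[3]: S = E(K, 164) = 233; 216 ⊕ 233 = 49.
P[4]: S = E(K, 233) = 46; 22 ⊕ 46 = 56.
P[5]: S = E(K, 46) = 115; 221 ⊕ 115 = 174.

P[1] = 50, P[2] = 20, P[3] = 49, P[4] = 56, P[5] = 174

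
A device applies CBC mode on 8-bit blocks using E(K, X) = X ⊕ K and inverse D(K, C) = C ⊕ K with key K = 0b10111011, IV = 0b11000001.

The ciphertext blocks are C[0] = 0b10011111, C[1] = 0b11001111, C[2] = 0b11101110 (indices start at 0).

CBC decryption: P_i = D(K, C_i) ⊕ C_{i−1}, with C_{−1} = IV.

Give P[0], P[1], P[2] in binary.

P[0] = 0b11100101, P[1] = 0b11101011, P[2] = 0b10011010

P[0]: D(K, 0b10011111) = 0b00100100; 0b00100100 ⊕ 0b11000001 = 0b11100101.
P[1]: D(K, 0b11001111) = 0b01110100; 0b01110100 ⊕ 0b10011111 = 0b11101011.
P[2]: D(K, 0b11101110) = 0b01010101; 0b01010101 ⊕ 0b11001111 = 0b10011010.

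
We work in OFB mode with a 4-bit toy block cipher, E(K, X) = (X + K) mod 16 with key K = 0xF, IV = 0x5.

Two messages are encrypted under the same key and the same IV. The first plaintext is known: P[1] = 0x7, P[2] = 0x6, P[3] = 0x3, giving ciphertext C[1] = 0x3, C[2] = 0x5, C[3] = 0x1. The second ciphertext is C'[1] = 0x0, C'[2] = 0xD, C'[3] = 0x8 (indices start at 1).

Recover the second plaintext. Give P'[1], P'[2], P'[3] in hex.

P'[1] = 0x4, P'[2] = 0xE, P'[3] = 0xA

In OFB with a reused IV, both messages share the same keystream S_i, so C_i ⊕ C'_i = P_i ⊕ P'_i and thus P'_i = P_i ⊕ C_i ⊕ C'_i.
P'[1]: 0x7 ⊕ 0x3 ⊕ 0x0 = 0x4.
P'[2]: 0x6 ⊕ 0x5 ⊕ 0xD = 0xE.
P'[3]: 0x3 ⊕ 0x1 ⊕ 0x8 = 0xA.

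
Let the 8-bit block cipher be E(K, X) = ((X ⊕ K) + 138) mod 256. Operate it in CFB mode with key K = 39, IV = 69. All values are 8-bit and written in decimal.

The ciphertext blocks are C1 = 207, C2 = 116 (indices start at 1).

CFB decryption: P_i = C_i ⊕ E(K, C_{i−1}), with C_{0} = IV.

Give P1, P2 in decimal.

P1 = 35, P2 = 6

P1: E(K, 69) = 236; 207 ⊕ 236 = 35.
P2: E(K, 207) = 114; 116 ⊕ 114 = 6.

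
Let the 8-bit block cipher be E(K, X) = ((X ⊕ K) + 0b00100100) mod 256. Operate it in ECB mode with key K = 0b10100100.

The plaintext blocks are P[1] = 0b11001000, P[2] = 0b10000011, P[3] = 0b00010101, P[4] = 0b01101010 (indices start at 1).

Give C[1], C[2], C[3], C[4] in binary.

ECB encryption: C_i = E(K, P_i).
C[1]: E(K, 0b11001000) = 0b10010000.
C[2]: E(K, 0b10000011) = 0b01001011.
C[3]: E(K, 0b00010101) = 0b11010101.
C[4]: E(K, 0b01101010) = 0b11110010.

C[1] = 0b10010000, C[2] = 0b01001011, C[3] = 0b11010101, C[4] = 0b11110010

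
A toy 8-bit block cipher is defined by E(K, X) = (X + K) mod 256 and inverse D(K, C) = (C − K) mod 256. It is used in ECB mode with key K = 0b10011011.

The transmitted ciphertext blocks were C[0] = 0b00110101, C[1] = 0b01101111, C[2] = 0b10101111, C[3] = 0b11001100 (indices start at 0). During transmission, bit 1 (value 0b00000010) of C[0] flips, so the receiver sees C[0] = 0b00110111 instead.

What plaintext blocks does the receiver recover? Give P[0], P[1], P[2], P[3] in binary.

ECB decryption: P_i = D(K, C_i).
Only C[0] changed, to 0b00110111. In ECB, a change in C_i affects only P_i. Decrypting the received ciphertext:
P[0]: D(K, 0b00110111) = 0b10011100.
P[1]: D(K, 0b01101111) = 0b11010100.
P[2]: D(K, 0b10101111) = 0b00010100.
P[3]: D(K, 0b11001100) = 0b00110001.
Blocks that differ from the original plaintext: P[0].

P[0] = 0b10011100, P[1] = 0b11010100, P[2] = 0b00010100, P[3] = 0b00110001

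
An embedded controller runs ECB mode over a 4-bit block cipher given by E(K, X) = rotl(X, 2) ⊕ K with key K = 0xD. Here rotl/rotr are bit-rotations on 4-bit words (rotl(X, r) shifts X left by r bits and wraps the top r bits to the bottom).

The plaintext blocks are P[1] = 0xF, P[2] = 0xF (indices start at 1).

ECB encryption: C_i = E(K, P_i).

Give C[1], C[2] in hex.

C[1]: E(K, 0xF) = 0x2.
C[2]: E(K, 0xF) = 0x2.

C[1] = 0x2, C[2] = 0x2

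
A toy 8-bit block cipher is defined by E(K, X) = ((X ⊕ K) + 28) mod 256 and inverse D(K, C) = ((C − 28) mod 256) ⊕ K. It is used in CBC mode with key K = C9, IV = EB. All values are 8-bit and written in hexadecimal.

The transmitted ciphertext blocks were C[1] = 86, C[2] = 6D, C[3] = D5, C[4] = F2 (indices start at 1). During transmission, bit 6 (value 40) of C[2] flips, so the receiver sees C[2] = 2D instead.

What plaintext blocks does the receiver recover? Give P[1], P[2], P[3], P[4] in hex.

P[1] = 7C, P[2] = 4A, P[3] = 49, P[4] = D6

CBC decryption: P_i = D(K, C_i) ⊕ C_{i−1}, with C_{0} = IV.
Only C[2] changed, to 2D. In CBC, a change in C_i garbles P_i and flips the same bit in P_{i+1}. Decrypting the received ciphertext:
P[1]: D(K, 86) = 97; 97 ⊕ EB = 7C.
P[2]: D(K, 2D) = CC; CC ⊕ 86 = 4A.
P[3]: D(K, D5) = 64; 64 ⊕ 2D = 49.
P[4]: D(K, F2) = 03; 03 ⊕ D5 = D6.
Blocks that differ from the original plaintext: P[2], P[3].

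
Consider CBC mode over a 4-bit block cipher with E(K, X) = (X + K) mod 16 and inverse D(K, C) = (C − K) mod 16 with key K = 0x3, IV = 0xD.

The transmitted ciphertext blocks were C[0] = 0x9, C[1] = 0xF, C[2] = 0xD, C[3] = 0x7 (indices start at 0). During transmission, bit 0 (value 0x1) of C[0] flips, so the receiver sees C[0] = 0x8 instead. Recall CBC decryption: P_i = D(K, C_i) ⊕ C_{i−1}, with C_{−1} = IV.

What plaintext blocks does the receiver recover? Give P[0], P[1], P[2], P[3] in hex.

Only C[0] changed, to 0x8. In CBC, a change in C_i garbles P_i and flips the same bit in P_{i+1}. Decrypting the received ciphertext:
P[0]: D(K, 0x8) = 0x5; 0x5 ⊕ 0xD = 0x8.
P[1]: D(K, 0xF) = 0xC; 0xC ⊕ 0x8 = 0x4.
P[2]: D(K, 0xD) = 0xA; 0xA ⊕ 0xF = 0x5.
P[3]: D(K, 0x7) = 0x4; 0x4 ⊕ 0xD = 0x9.
Blocks that differ from the original plaintext: P[0], P[1].

P[0] = 0x8, P[1] = 0x4, P[2] = 0x5, P[3] = 0x9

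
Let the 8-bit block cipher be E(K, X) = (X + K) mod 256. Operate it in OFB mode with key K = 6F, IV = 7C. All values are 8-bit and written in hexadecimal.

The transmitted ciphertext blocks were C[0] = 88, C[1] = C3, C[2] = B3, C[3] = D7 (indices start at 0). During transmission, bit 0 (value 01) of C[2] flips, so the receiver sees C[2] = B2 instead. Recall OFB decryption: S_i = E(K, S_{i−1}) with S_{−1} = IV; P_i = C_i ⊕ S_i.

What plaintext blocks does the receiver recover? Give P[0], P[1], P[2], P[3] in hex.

Only C[2] changed, to B2. In OFB, a change in C_i flips the same bit in P_i only; the keystream is unaffected. Decrypting the received ciphertext:
P[0]: S = E(K, 7C) = EB; 88 ⊕ EB = 63.
P[1]: S = E(K, EB) = 5A; C3 ⊕ 5A = 99.
P[2]: S = E(K, 5A) = C9; B2 ⊕ C9 = 7B.
P[3]: S = E(K, C9) = 38; D7 ⊕ 38 = EF.
Blocks that differ from the original plaintext: P[2].

P[0] = 63, P[1] = 99, P[2] = 7B, P[3] = EF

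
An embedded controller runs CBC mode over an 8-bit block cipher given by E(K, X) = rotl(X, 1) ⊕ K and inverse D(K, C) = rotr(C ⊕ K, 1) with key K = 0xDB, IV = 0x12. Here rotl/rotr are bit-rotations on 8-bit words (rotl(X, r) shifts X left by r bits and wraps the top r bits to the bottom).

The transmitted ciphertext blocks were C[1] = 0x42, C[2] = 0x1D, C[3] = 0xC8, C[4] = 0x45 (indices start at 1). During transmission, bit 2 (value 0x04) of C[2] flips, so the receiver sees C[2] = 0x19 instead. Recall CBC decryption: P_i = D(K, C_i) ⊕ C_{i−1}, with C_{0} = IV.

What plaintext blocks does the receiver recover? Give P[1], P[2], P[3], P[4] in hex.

P[1] = 0xDE, P[2] = 0x23, P[3] = 0x90, P[4] = 0x87

Only C[2] changed, to 0x19. In CBC, a change in C_i garbles P_i and flips the same bit in P_{i+1}. Decrypting the received ciphertext:
P[1]: D(K, 0x42) = 0xCC; 0xCC ⊕ 0x12 = 0xDE.
P[2]: D(K, 0x19) = 0x61; 0x61 ⊕ 0x42 = 0x23.
P[3]: D(K, 0xC8) = 0x89; 0x89 ⊕ 0x19 = 0x90.
P[4]: D(K, 0x45) = 0x4F; 0x4F ⊕ 0xC8 = 0x87.
Blocks that differ from the original plaintext: P[2], P[3].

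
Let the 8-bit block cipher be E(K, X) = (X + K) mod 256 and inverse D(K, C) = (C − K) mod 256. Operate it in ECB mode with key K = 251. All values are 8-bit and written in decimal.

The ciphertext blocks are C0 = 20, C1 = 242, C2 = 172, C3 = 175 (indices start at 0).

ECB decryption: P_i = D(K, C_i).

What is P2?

P2: D(K, 172) = 177.

P2 = 177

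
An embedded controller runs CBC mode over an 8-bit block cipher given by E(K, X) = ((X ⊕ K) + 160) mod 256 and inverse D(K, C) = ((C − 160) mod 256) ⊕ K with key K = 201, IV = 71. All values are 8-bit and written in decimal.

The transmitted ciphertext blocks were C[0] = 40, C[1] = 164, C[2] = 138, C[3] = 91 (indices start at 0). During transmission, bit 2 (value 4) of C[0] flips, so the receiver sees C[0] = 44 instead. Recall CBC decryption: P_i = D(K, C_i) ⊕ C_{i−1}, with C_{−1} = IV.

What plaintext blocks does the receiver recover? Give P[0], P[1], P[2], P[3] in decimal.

Only C[0] changed, to 44. In CBC, a change in C_i garbles P_i and flips the same bit in P_{i+1}. Decrypting the received ciphertext:
P[0]: D(K, 44) = 69; 69 ⊕ 71 = 2.
P[1]: D(K, 164) = 205; 205 ⊕ 44 = 225.
P[2]: D(K, 138) = 35; 35 ⊕ 164 = 135.
P[3]: D(K, 91) = 114; 114 ⊕ 138 = 248.
Blocks that differ from the original plaintext: P[0], P[1].

P[0] = 2, P[1] = 225, P[2] = 135, P[3] = 248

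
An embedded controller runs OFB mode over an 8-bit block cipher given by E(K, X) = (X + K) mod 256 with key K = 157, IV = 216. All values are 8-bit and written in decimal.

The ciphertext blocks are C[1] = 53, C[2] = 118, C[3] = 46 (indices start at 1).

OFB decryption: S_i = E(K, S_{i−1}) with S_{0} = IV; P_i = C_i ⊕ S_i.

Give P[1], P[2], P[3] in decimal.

P[1]: S = E(K, 216) = 117; 53 ⊕ 117 = 64.
P[2]: S = E(K, 117) = 18; 118 ⊕ 18 = 100.
P[3]: S = E(K, 18) = 175; 46 ⊕ 175 = 129.

P[1] = 64, P[2] = 100, P[3] = 129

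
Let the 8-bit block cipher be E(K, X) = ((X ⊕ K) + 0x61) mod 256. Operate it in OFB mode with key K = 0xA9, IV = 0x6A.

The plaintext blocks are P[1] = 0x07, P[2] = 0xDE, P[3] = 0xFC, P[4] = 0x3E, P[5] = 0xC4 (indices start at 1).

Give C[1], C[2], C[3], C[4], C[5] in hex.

OFB encryption: S_i = E(K, S_{i−1}) with S_{0} = IV; C_i = P_i ⊕ S_i.
C[1]: S = E(K, 0x6A) = 0x24; 0x07 ⊕ 0x24 = 0x23.
C[2]: S = E(K, 0x24) = 0xEE; 0xDE ⊕ 0xEE = 0x30.
C[3]: S = E(K, 0xEE) = 0xA8; 0xFC ⊕ 0xA8 = 0x54.
C[4]: S = E(K, 0xA8) = 0x62; 0x3E ⊕ 0x62 = 0x5C.
C[5]: S = E(K, 0x62) = 0x2C; 0xC4 ⊕ 0x2C = 0xE8.

C[1] = 0x23, C[2] = 0x30, C[3] = 0x54, C[4] = 0x5C, C[5] = 0xE8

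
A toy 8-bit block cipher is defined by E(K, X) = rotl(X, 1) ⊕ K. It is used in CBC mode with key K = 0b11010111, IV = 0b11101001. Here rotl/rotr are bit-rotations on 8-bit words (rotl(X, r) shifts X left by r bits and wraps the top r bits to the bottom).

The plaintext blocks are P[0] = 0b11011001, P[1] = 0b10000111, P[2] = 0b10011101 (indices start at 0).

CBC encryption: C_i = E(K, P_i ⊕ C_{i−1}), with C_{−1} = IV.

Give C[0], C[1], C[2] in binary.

C[0] = 0b10110111, C[1] = 0b10110111, C[2] = 0b10000011

C[0]: P[0] ⊕ 0b11101001 = 0b00110000; E(K, 0b00110000) = 0b10110111.
C[1]: P[1] ⊕ 0b10110111 = 0b00110000; E(K, 0b00110000) = 0b10110111.
C[2]: P[2] ⊕ 0b10110111 = 0b00101010; E(K, 0b00101010) = 0b10000011.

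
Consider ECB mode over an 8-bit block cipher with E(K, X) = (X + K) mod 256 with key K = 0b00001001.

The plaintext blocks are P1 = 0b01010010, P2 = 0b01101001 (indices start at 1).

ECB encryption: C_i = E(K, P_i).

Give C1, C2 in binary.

C1: E(K, 0b01010010) = 0b01011011.
C2: E(K, 0b01101001) = 0b01110010.

C1 = 0b01011011, C2 = 0b01110010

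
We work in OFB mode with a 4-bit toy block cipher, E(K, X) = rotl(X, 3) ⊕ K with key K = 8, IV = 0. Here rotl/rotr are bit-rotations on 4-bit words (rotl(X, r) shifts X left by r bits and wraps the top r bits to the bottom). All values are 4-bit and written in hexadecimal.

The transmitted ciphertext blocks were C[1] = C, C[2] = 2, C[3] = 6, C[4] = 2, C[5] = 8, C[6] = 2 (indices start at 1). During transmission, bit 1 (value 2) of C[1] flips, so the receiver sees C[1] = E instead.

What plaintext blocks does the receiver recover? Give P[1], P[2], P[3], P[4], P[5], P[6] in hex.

OFB decryption: S_i = E(K, S_{i−1}) with S_{0} = IV; P_i = C_i ⊕ S_i.
Only C[1] changed, to E. In OFB, a change in C_i flips the same bit in P_i only; the keystream is unaffected. Decrypting the received ciphertext:
P[1]: S = E(K, 0) = 8; E ⊕ 8 = 6.
P[2]: S = E(K, 8) = C; 2 ⊕ C = E.
P[3]: S = E(K, C) = E; 6 ⊕ E = 8.
P[4]: S = E(K, E) = F; 2 ⊕ F = D.
P[5]: S = E(K, F) = 7; 8 ⊕ 7 = F.
P[6]: S = E(K, 7) = 3; 2 ⊕ 3 = 1.
Blocks that differ from the original plaintext: P[1].

P[1] = 6, P[2] = E, P[3] = 8, P[4] = D, P[5] = F, P[6] = 1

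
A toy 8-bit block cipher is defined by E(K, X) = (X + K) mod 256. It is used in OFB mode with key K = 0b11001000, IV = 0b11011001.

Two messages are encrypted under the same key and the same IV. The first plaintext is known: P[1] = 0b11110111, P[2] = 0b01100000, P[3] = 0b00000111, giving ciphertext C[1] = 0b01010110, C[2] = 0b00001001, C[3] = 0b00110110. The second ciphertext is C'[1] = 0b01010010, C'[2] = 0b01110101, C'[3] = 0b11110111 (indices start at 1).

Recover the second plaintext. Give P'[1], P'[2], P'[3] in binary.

P'[1] = 0b11110011, P'[2] = 0b00011100, P'[3] = 0b11000110

In OFB with a reused IV, both messages share the same keystream S_i, so C_i ⊕ C'_i = P_i ⊕ P'_i and thus P'_i = P_i ⊕ C_i ⊕ C'_i.
P'[1]: 0b11110111 ⊕ 0b01010110 ⊕ 0b01010010 = 0b11110011.
P'[2]: 0b01100000 ⊕ 0b00001001 ⊕ 0b01110101 = 0b00011100.
P'[3]: 0b00000111 ⊕ 0b00110110 ⊕ 0b11110111 = 0b11000110.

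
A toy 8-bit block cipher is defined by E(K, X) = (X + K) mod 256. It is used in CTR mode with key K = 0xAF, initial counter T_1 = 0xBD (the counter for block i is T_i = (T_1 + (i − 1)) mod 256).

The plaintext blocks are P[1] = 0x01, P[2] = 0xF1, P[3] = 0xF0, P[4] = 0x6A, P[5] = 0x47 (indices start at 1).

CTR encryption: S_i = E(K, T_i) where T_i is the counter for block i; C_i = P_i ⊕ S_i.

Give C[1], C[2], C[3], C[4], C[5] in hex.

C[1]: T = 0xBD, S = E(K, T) = 0x6C; 0x01 ⊕ 0x6C = 0x6D.
C[2]: T = 0xBE, S = E(K, T) = 0x6D; 0xF1 ⊕ 0x6D = 0x9C.
C[3]: T = 0xBF, S = E(K, T) = 0x6E; 0xF0 ⊕ 0x6E = 0x9E.
C[4]: T = 0xC0, S = E(K, T) = 0x6F; 0x6A ⊕ 0x6F = 0x05.
C[5]: T = 0xC1, S = E(K, T) = 0x70; 0x47 ⊕ 0x70 = 0x37.

C[1] = 0x6D, C[2] = 0x9C, C[3] = 0x9E, C[4] = 0x05, C[5] = 0x37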